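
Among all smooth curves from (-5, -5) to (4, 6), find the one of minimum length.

Arc-length functional: J[y] = ∫ sqrt(1 + (y')^2) dx.
Lagrangian L = sqrt(1 + (y')^2) has no explicit y dependence, so ∂L/∂y = 0 and the Euler-Lagrange equation gives
    d/dx( y' / sqrt(1 + (y')^2) ) = 0  ⇒  y' / sqrt(1 + (y')^2) = const.
Hence y' is constant, so y(x) is affine.
Fitting the endpoints (-5, -5) and (4, 6):
    slope m = (6 − (-5)) / (4 − (-5)) = 11/9,
    intercept c = (-5) − m·(-5) = 10/9.
Extremal: y(x) = (11/9) x + 10/9.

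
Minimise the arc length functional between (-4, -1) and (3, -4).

Arc-length functional: J[y] = ∫ sqrt(1 + (y')^2) dx.
Lagrangian L = sqrt(1 + (y')^2) has no explicit y dependence, so ∂L/∂y = 0 and the Euler-Lagrange equation gives
    d/dx( y' / sqrt(1 + (y')^2) ) = 0  ⇒  y' / sqrt(1 + (y')^2) = const.
Hence y' is constant, so y(x) is affine.
Fitting the endpoints (-4, -1) and (3, -4):
    slope m = ((-4) − (-1)) / (3 − (-4)) = -3/7,
    intercept c = (-1) − m·(-4) = -19/7.
Extremal: y(x) = (-3/7) x - 19/7.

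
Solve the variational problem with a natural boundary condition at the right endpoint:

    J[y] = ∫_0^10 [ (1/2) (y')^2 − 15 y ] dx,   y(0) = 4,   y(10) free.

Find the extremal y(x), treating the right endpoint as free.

The Lagrangian L = (1/2) (y')^2 − 15 y gives
    ∂L/∂y = −15,   ∂L/∂y' = y'.
Euler-Lagrange: d/dx(y') − (−15) = 0, i.e. y'' + 15 = 0, so
    y(x) = −(15/2) x^2 + C1 x + C2.
Fixed left endpoint y(0) = 4 ⇒ C2 = 4.
The right endpoint x = 10 is free, so the natural (transversality) condition is ∂L/∂y' |_{x=10} = 0, i.e. y'(10) = 0.
Compute y'(x) = −15 x + C1, so y'(10) = −150 + C1 = 0 ⇒ C1 = 150.
Therefore the extremal is
    y(x) = −(15/2) x^2 + 150 x + 4.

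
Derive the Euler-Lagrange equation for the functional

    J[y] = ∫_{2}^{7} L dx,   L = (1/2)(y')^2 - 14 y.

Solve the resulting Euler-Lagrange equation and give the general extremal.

The Lagrangian is L = (1/2)(y')^2 - 14 y.
∂L/∂y = -14.
∂L/∂y' = y'.
The Euler-Lagrange equation d/dx(∂L/∂y') − ∂L/∂y = 0 becomes:
    y'' + 14 = 0
General solution: y(x) = -7 x^2 + A x + B, where A and B are arbitrary constants fixed by the endpoint conditions.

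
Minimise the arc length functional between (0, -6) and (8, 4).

Arc-length functional: J[y] = ∫ sqrt(1 + (y')^2) dx.
Lagrangian L = sqrt(1 + (y')^2) has no explicit y dependence, so ∂L/∂y = 0 and the Euler-Lagrange equation gives
    d/dx( y' / sqrt(1 + (y')^2) ) = 0  ⇒  y' / sqrt(1 + (y')^2) = const.
Hence y' is constant, so y(x) is affine.
Fitting the endpoints (0, -6) and (8, 4):
    slope m = (4 − (-6)) / (8 − 0) = 5/4,
    intercept c = (-6) − m·0 = -6.
Extremal: y(x) = (5/4) x - 6.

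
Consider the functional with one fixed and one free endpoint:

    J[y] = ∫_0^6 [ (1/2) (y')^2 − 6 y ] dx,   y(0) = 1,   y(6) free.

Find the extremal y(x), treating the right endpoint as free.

The Lagrangian L = (1/2) (y')^2 − 6 y gives
    ∂L/∂y = −6,   ∂L/∂y' = y'.
Euler-Lagrange: d/dx(y') − (−6) = 0, i.e. y'' + 6 = 0, so
    y(x) = −(6/2) x^2 + C1 x + C2.
Fixed left endpoint y(0) = 1 ⇒ C2 = 1.
The right endpoint x = 6 is free, so the natural (transversality) condition is ∂L/∂y' |_{x=6} = 0, i.e. y'(6) = 0.
Compute y'(x) = −6 x + C1, so y'(6) = −36 + C1 = 0 ⇒ C1 = 36.
Therefore the extremal is
    y(x) = −3 x^2 + 36 x + 1.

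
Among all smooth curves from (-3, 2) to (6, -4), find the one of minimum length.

Arc-length functional: J[y] = ∫ sqrt(1 + (y')^2) dx.
Lagrangian L = sqrt(1 + (y')^2) has no explicit y dependence, so ∂L/∂y = 0 and the Euler-Lagrange equation gives
    d/dx( y' / sqrt(1 + (y')^2) ) = 0  ⇒  y' / sqrt(1 + (y')^2) = const.
Hence y' is constant, so y(x) is affine.
Fitting the endpoints (-3, 2) and (6, -4):
    slope m = ((-4) − 2) / (6 − (-3)) = -2/3,
    intercept c = 2 − m·(-3) = 0.
Extremal: y(x) = (-2/3) x.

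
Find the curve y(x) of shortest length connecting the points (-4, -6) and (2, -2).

Arc-length functional: J[y] = ∫ sqrt(1 + (y')^2) dx.
Lagrangian L = sqrt(1 + (y')^2) has no explicit y dependence, so ∂L/∂y = 0 and the Euler-Lagrange equation gives
    d/dx( y' / sqrt(1 + (y')^2) ) = 0  ⇒  y' / sqrt(1 + (y')^2) = const.
Hence y' is constant, so y(x) is affine.
Fitting the endpoints (-4, -6) and (2, -2):
    slope m = ((-2) − (-6)) / (2 − (-4)) = 2/3,
    intercept c = (-6) − m·(-4) = -10/3.
Extremal: y(x) = (2/3) x - 10/3.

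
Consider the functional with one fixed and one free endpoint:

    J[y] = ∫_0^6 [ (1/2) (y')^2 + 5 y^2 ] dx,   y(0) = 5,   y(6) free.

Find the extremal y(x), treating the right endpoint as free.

The Lagrangian L = (1/2) (y')^2 + 5 y^2 gives
    ∂L/∂y = 10 y,   ∂L/∂y' = y'.
Euler-Lagrange: y'' − 10 y = 0.
With k = sqrt(10), the general solution is
    y(x) = A cosh(sqrt(10) x) + B sinh(sqrt(10) x).
Fixed left endpoint y(0) = 5 ⇒ A = 5.
The right endpoint x = 6 is free, so the natural (transversality) condition is ∂L/∂y' |_{x=6} = 0, i.e. y'(6) = 0.
Compute y'(x) = A k sinh(k x) + B k cosh(k x), so
    y'(6) = A k sinh(k·6) + B k cosh(k·6) = 0
    ⇒ B = −A tanh(k·6) = − 5 tanh(sqrt(10)·6).
Therefore the extremal is
    y(x) = 5 cosh(sqrt(10) x) − 5 tanh(sqrt(10)·6) sinh(sqrt(10) x).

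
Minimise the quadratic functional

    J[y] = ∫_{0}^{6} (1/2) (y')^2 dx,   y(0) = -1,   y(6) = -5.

The Lagrangian is L = (1/2) (y')^2.
Compute ∂L/∂y = 0, ∂L/∂y' = y'.
The Euler-Lagrange equation d/dx(∂L/∂y') − ∂L/∂y = 0 reduces to
    y'' = 0.
Its general solution is
    y(x) = A x + B,
with A, B fixed by the endpoint conditions.
Applying the endpoint conditions y(0) = -1 and y(6) = -5: solve A·0 + B = -1 and A·6 + B = -5. Subtracting gives A(6 − 0) = -5 − -1, so A = -2/3, and B = -1 − A·0 = -1. Therefore
    y(x) = (-2/3) x - 1.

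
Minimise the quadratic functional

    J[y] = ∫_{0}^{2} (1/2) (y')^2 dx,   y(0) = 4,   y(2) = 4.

The Lagrangian is L = (1/2) (y')^2.
Compute ∂L/∂y = 0, ∂L/∂y' = y'.
The Euler-Lagrange equation d/dx(∂L/∂y') − ∂L/∂y = 0 reduces to
    y'' = 0.
Its general solution is
    y(x) = A x + B,
with A, B fixed by the endpoint conditions.
Applying the endpoint conditions y(0) = 4 and y(2) = 4: solve A·0 + B = 4 and A·2 + B = 4. Subtracting gives A(2 − 0) = 4 − 4, so A = 0, and B = 4 − A·0 = 4. Therefore
    y(x) = 4.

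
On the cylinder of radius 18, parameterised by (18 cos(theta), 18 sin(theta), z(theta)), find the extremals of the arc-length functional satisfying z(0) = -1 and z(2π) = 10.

Parameterise the cylinder of radius R = 18 as
    r(θ) = (18 cos θ, 18 sin θ, z(θ)).
The arc-length element is
    ds = sqrt(324 + (dz/dθ)^2) dθ,
so the Lagrangian is L = sqrt(324 + z'^2).
L depends on z' only, not on z or θ, so ∂L/∂z = 0 and
    ∂L/∂z' = z' / sqrt(324 + z'^2).
The Euler-Lagrange equation gives
    d/dθ( z' / sqrt(324 + z'^2) ) = 0,
so z' is constant. Integrating once:
    z(θ) = a θ + b,
a helix on the cylinder (a straight line when the cylinder is unrolled). The constants a, b are determined by the endpoint conditions.
With endpoint conditions z(0) = -1 and z(2π) = 10: from z(0) = b we get b = -1, and a·2π + -1 = 10 gives a = 11/(2π), so
    z(θ) = (11/(2π)) θ − 1.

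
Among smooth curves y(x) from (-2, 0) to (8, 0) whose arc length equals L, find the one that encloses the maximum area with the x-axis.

Set up the augmented Lagrangian using a multiplier λ for the length constraint:
    F(y, y') = y − λ sqrt(1 + y'^2).
F has no explicit x dependence, so the Beltrami identity yields a first integral
    F − y' ∂F/∂y' = C.
Compute ∂F/∂y' = −λ y' / sqrt(1 + y'^2). Then
    y − λ sqrt(1 + y'^2) + λ y'^2 / sqrt(1 + y'^2) = C
    ⇒  y − λ / sqrt(1 + y'^2) = C.
Solving for y' and integrating gives
    (x − a)^2 + (y − b)^2 = λ^2,
a circular arc of radius λ. The constants a, b are determined by the endpoint conditions y(-2) = y(8) = 0, and λ is fixed implicitly by the length constraint
    ∫_{-2}^{8} sqrt(1 + y'^2) dx = L.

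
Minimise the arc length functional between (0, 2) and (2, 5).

Arc-length functional: J[y] = ∫ sqrt(1 + (y')^2) dx.
Lagrangian L = sqrt(1 + (y')^2) has no explicit y dependence, so ∂L/∂y = 0 and the Euler-Lagrange equation gives
    d/dx( y' / sqrt(1 + (y')^2) ) = 0  ⇒  y' / sqrt(1 + (y')^2) = const.
Hence y' is constant, so y(x) is affine.
Fitting the endpoints (0, 2) and (2, 5):
    slope m = (5 − 2) / (2 − 0) = 3/2,
    intercept c = 2 − m·0 = 2.
Extremal: y(x) = (3/2) x + 2.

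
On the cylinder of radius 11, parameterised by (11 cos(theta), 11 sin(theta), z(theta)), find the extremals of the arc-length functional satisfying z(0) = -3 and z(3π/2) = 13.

Parameterise the cylinder of radius R = 11 as
    r(θ) = (11 cos θ, 11 sin θ, z(θ)).
The arc-length element is
    ds = sqrt(121 + (dz/dθ)^2) dθ,
so the Lagrangian is L = sqrt(121 + z'^2).
L depends on z' only, not on z or θ, so ∂L/∂z = 0 and
    ∂L/∂z' = z' / sqrt(121 + z'^2).
The Euler-Lagrange equation gives
    d/dθ( z' / sqrt(121 + z'^2) ) = 0,
so z' is constant. Integrating once:
    z(θ) = a θ + b,
a helix on the cylinder (a straight line when the cylinder is unrolled). The constants a, b are determined by the endpoint conditions.
With endpoint conditions z(0) = -3 and z(3π/2) = 13: from z(0) = b we get b = -3, and a·3π/2 + -3 = 13 gives a = 32/(3π), so
    z(θ) = (32/(3π)) θ − 3.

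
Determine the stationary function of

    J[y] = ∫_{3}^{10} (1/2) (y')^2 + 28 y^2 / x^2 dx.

The Lagrangian is L = (1/2) (y')^2 + 28 y^2 / x^2.
Compute ∂L/∂y = 56y/x^2, ∂L/∂y' = y'.
The Euler-Lagrange equation d/dx(∂L/∂y') − ∂L/∂y = 0 reduces to
    y'' − 56/x^2 · y = 0  (x > 0).
Its general solution is
    y(x) = A x^8 + B x^(-7),
with A, B fixed by the endpoint conditions.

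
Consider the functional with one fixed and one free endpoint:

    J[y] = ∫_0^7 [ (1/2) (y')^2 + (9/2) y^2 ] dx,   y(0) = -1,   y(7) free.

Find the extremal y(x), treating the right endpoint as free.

The Lagrangian L = (1/2) (y')^2 + (9/2) y^2 gives
    ∂L/∂y = 9 y,   ∂L/∂y' = y'.
Euler-Lagrange: y'' − 9 y = 0.
With k = 3, the general solution is
    y(x) = A cosh(3 x) + B sinh(3 x).
Fixed left endpoint y(0) = -1 ⇒ A = -1.
The right endpoint x = 7 is free, so the natural (transversality) condition is ∂L/∂y' |_{x=7} = 0, i.e. y'(7) = 0.
Compute y'(x) = A k sinh(k x) + B k cosh(k x), so
    y'(7) = A k sinh(k·7) + B k cosh(k·7) = 0
    ⇒ B = −A tanh(k·7) = tanh(3·7).
Therefore the extremal is
    y(x) = −cosh(3 x) + tanh(3·7) sinh(3 x).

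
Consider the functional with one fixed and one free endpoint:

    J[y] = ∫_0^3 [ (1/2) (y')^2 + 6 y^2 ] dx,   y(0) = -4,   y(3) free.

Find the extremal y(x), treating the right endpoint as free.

The Lagrangian L = (1/2) (y')^2 + 6 y^2 gives
    ∂L/∂y = 12 y,   ∂L/∂y' = y'.
Euler-Lagrange: y'' − 12 y = 0.
With k = sqrt(12), the general solution is
    y(x) = A cosh(sqrt(12) x) + B sinh(sqrt(12) x).
Fixed left endpoint y(0) = -4 ⇒ A = -4.
The right endpoint x = 3 is free, so the natural (transversality) condition is ∂L/∂y' |_{x=3} = 0, i.e. y'(3) = 0.
Compute y'(x) = A k sinh(k x) + B k cosh(k x), so
    y'(3) = A k sinh(k·3) + B k cosh(k·3) = 0
    ⇒ B = −A tanh(k·3) = 4 tanh(sqrt(12)·3).
Therefore the extremal is
    y(x) = −4 cosh(sqrt(12) x) + 4 tanh(sqrt(12)·3) sinh(sqrt(12) x).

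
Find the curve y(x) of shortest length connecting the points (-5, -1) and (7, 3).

Arc-length functional: J[y] = ∫ sqrt(1 + (y')^2) dx.
Lagrangian L = sqrt(1 + (y')^2) has no explicit y dependence, so ∂L/∂y = 0 and the Euler-Lagrange equation gives
    d/dx( y' / sqrt(1 + (y')^2) ) = 0  ⇒  y' / sqrt(1 + (y')^2) = const.
Hence y' is constant, so y(x) is affine.
Fitting the endpoints (-5, -1) and (7, 3):
    slope m = (3 − (-1)) / (7 − (-5)) = 1/3,
    intercept c = (-1) − m·(-5) = 2/3.
Extremal: y(x) = (1/3) x + 2/3.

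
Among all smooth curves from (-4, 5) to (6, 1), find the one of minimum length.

Arc-length functional: J[y] = ∫ sqrt(1 + (y')^2) dx.
Lagrangian L = sqrt(1 + (y')^2) has no explicit y dependence, so ∂L/∂y = 0 and the Euler-Lagrange equation gives
    d/dx( y' / sqrt(1 + (y')^2) ) = 0  ⇒  y' / sqrt(1 + (y')^2) = const.
Hence y' is constant, so y(x) is affine.
Fitting the endpoints (-4, 5) and (6, 1):
    slope m = (1 − 5) / (6 − (-4)) = -2/5,
    intercept c = 5 − m·(-4) = 17/5.
Extremal: y(x) = (-2/5) x + 17/5.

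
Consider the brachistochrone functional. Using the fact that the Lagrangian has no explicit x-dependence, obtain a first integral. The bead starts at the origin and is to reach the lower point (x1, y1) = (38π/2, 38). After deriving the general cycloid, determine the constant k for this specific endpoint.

The Lagrangian L = sqrt((1 + y'^2) / y) has no explicit x dependence, so the Beltrami identity applies:
    L − y' ∂L/∂y' = C.
Compute ∂L/∂y' = y' / sqrt(y (1 + y'^2)).
Substitute:
    sqrt((1 + y'^2)/y) − y'·y' / sqrt(y (1 + y'^2))
    = (1 + y'^2) / sqrt(y (1 + y'^2)) − y'^2 / sqrt(y (1 + y'^2))
    = 1 / sqrt(y (1 + y'^2)) = C.
Squaring and rearranging gives the first integral
    y (1 + y'^2) = 1/C^2 =: k   (constant).
Solving this first-order ODE by the substitution
    y = (k/2)(1 − cos θ)
yields the cycloid parameterisation
    x(θ) = (k/2)(θ − sin θ),   y(θ) = (k/2)(1 − cos θ).
The constant k is fixed by the endpoint condition.
Now fit the given lower endpoint (x1, y1) = (38π/2, 38). At the bottom of the first arch (θ = π), the parametric equations give
    y(π) = (k/2)(1 − cos π) = k,
    x(π) = (k/2)(π − sin π) = kπ/2.
Matching y(π) = 38 gives k = 38, consistent with x(π) = 38π/2. Therefore the specific cycloid is
    x(θ) = (38/2)(θ − sin θ),   y(θ) = (38/2)(1 − cos θ).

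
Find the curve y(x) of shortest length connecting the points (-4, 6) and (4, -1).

Arc-length functional: J[y] = ∫ sqrt(1 + (y')^2) dx.
Lagrangian L = sqrt(1 + (y')^2) has no explicit y dependence, so ∂L/∂y = 0 and the Euler-Lagrange equation gives
    d/dx( y' / sqrt(1 + (y')^2) ) = 0  ⇒  y' / sqrt(1 + (y')^2) = const.
Hence y' is constant, so y(x) is affine.
Fitting the endpoints (-4, 6) and (4, -1):
    slope m = ((-1) − 6) / (4 − (-4)) = -7/8,
    intercept c = 6 − m·(-4) = 5/2.
Extremal: y(x) = (-7/8) x + 5/2.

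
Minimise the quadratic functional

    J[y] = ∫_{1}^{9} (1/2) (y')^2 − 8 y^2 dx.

The Lagrangian is L = (1/2) (y')^2 − 8 y^2.
Compute ∂L/∂y = -16y, ∂L/∂y' = y'.
The Euler-Lagrange equation d/dx(∂L/∂y') − ∂L/∂y = 0 reduces to
    y'' + 16 y = 0.
Its general solution is
    y(x) = A sin(4x) + B cos(4x),
with A, B fixed by the endpoint conditions.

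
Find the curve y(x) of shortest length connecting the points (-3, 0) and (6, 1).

Arc-length functional: J[y] = ∫ sqrt(1 + (y')^2) dx.
Lagrangian L = sqrt(1 + (y')^2) has no explicit y dependence, so ∂L/∂y = 0 and the Euler-Lagrange equation gives
    d/dx( y' / sqrt(1 + (y')^2) ) = 0  ⇒  y' / sqrt(1 + (y')^2) = const.
Hence y' is constant, so y(x) is affine.
Fitting the endpoints (-3, 0) and (6, 1):
    slope m = (1 − 0) / (6 − (-3)) = 1/9,
    intercept c = 0 − m·(-3) = 1/3.
Extremal: y(x) = (1/9) x + 1/3.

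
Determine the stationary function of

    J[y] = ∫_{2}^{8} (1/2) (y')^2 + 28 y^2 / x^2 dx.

The Lagrangian is L = (1/2) (y')^2 + 28 y^2 / x^2.
Compute ∂L/∂y = 56y/x^2, ∂L/∂y' = y'.
The Euler-Lagrange equation d/dx(∂L/∂y') − ∂L/∂y = 0 reduces to
    y'' − 56/x^2 · y = 0  (x > 0).
Its general solution is
    y(x) = A x^8 + B x^(-7),
with A, B fixed by the endpoint conditions.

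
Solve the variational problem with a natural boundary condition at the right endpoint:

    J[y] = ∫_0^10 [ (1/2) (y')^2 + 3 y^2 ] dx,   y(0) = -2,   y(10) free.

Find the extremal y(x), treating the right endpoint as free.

The Lagrangian L = (1/2) (y')^2 + 3 y^2 gives
    ∂L/∂y = 6 y,   ∂L/∂y' = y'.
Euler-Lagrange: y'' − 6 y = 0.
With k = sqrt(6), the general solution is
    y(x) = A cosh(sqrt(6) x) + B sinh(sqrt(6) x).
Fixed left endpoint y(0) = -2 ⇒ A = -2.
The right endpoint x = 10 is free, so the natural (transversality) condition is ∂L/∂y' |_{x=10} = 0, i.e. y'(10) = 0.
Compute y'(x) = A k sinh(k x) + B k cosh(k x), so
    y'(10) = A k sinh(k·10) + B k cosh(k·10) = 0
    ⇒ B = −A tanh(k·10) = 2 tanh(sqrt(6)·10).
Therefore the extremal is
    y(x) = −2 cosh(sqrt(6) x) + 2 tanh(sqrt(6)·10) sinh(sqrt(6) x).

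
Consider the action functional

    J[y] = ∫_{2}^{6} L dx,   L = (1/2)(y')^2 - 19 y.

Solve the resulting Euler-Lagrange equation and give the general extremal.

The Lagrangian is L = (1/2)(y')^2 - 19 y.
∂L/∂y = -19.
∂L/∂y' = y'.
The Euler-Lagrange equation d/dx(∂L/∂y') − ∂L/∂y = 0 becomes:
    y'' + 19 = 0
General solution: y(x) = -(19/2) x^2 + A x + B, where A and B are arbitrary constants fixed by the endpoint conditions.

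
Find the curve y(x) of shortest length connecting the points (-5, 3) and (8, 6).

Arc-length functional: J[y] = ∫ sqrt(1 + (y')^2) dx.
Lagrangian L = sqrt(1 + (y')^2) has no explicit y dependence, so ∂L/∂y = 0 and the Euler-Lagrange equation gives
    d/dx( y' / sqrt(1 + (y')^2) ) = 0  ⇒  y' / sqrt(1 + (y')^2) = const.
Hence y' is constant, so y(x) is affine.
Fitting the endpoints (-5, 3) and (8, 6):
    slope m = (6 − 3) / (8 − (-5)) = 3/13,
    intercept c = 3 − m·(-5) = 54/13.
Extremal: y(x) = (3/13) x + 54/13.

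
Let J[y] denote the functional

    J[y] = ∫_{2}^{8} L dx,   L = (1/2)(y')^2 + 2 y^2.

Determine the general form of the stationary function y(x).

The Lagrangian is L = (1/2)(y')^2 + 2 y^2.
∂L/∂y = 4y.
∂L/∂y' = y'.
The Euler-Lagrange equation d/dx(∂L/∂y') − ∂L/∂y = 0 becomes:
    y'' - 4 y = 0
General solution: y(x) = A e^(2x) + B e^(-2x), where A and B are arbitrary constants fixed by the endpoint conditions.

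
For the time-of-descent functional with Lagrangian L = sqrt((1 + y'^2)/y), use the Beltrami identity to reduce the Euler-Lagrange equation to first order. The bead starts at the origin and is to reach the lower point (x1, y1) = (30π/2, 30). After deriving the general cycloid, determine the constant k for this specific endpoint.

The Lagrangian L = sqrt((1 + y'^2) / y) has no explicit x dependence, so the Beltrami identity applies:
    L − y' ∂L/∂y' = C.
Compute ∂L/∂y' = y' / sqrt(y (1 + y'^2)).
Substitute:
    sqrt((1 + y'^2)/y) − y'·y' / sqrt(y (1 + y'^2))
    = (1 + y'^2) / sqrt(y (1 + y'^2)) − y'^2 / sqrt(y (1 + y'^2))
    = 1 / sqrt(y (1 + y'^2)) = C.
Squaring and rearranging gives the first integral
    y (1 + y'^2) = 1/C^2 =: k   (constant).
Solving this first-order ODE by the substitution
    y = (k/2)(1 − cos θ)
yields the cycloid parameterisation
    x(θ) = (k/2)(θ − sin θ),   y(θ) = (k/2)(1 − cos θ).
The constant k is fixed by the endpoint condition.
Now fit the given lower endpoint (x1, y1) = (30π/2, 30). At the bottom of the first arch (θ = π), the parametric equations give
    y(π) = (k/2)(1 − cos π) = k,
    x(π) = (k/2)(π − sin π) = kπ/2.
Matching y(π) = 30 gives k = 30, consistent with x(π) = 30π/2. Therefore the specific cycloid is
    x(θ) = (30/2)(θ − sin θ),   y(θ) = (30/2)(1 − cos θ).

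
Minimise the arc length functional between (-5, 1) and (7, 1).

Arc-length functional: J[y] = ∫ sqrt(1 + (y')^2) dx.
Lagrangian L = sqrt(1 + (y')^2) has no explicit y dependence, so ∂L/∂y = 0 and the Euler-Lagrange equation gives
    d/dx( y' / sqrt(1 + (y')^2) ) = 0  ⇒  y' / sqrt(1 + (y')^2) = const.
Hence y' is constant, so y(x) is affine.
Fitting the endpoints (-5, 1) and (7, 1):
    slope m = (1 − 1) / (7 − (-5)) = 0,
    intercept c = 1 − m·(-5) = 1.
Extremal: y(x) = 1.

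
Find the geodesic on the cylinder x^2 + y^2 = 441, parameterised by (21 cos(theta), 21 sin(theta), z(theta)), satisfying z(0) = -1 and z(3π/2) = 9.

Parameterise the cylinder of radius R = 21 as
    r(θ) = (21 cos θ, 21 sin θ, z(θ)).
The arc-length element is
    ds = sqrt(441 + (dz/dθ)^2) dθ,
so the Lagrangian is L = sqrt(441 + z'^2).
L depends on z' only, not on z or θ, so ∂L/∂z = 0 and
    ∂L/∂z' = z' / sqrt(441 + z'^2).
The Euler-Lagrange equation gives
    d/dθ( z' / sqrt(441 + z'^2) ) = 0,
so z' is constant. Integrating once:
    z(θ) = a θ + b,
a helix on the cylinder (a straight line when the cylinder is unrolled). The constants a, b are determined by the endpoint conditions.
With endpoint conditions z(0) = -1 and z(3π/2) = 9: from z(0) = b we get b = -1, and a·3π/2 + -1 = 9 gives a = 20/(3π), so
    z(θ) = (20/(3π)) θ − 1.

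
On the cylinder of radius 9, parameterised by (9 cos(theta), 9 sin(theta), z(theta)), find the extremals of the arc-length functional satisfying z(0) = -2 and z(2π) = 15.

Parameterise the cylinder of radius R = 9 as
    r(θ) = (9 cos θ, 9 sin θ, z(θ)).
The arc-length element is
    ds = sqrt(81 + (dz/dθ)^2) dθ,
so the Lagrangian is L = sqrt(81 + z'^2).
L depends on z' only, not on z or θ, so ∂L/∂z = 0 and
    ∂L/∂z' = z' / sqrt(81 + z'^2).
The Euler-Lagrange equation gives
    d/dθ( z' / sqrt(81 + z'^2) ) = 0,
so z' is constant. Integrating once:
    z(θ) = a θ + b,
a helix on the cylinder (a straight line when the cylinder is unrolled). The constants a, b are determined by the endpoint conditions.
With endpoint conditions z(0) = -2 and z(2π) = 15: from z(0) = b we get b = -2, and a·2π + -2 = 15 gives a = 17/(2π), so
    z(θ) = (17/(2π)) θ − 2.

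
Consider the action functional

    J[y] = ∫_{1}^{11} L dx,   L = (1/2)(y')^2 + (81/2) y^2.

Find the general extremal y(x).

The Lagrangian is L = (1/2)(y')^2 + (81/2) y^2.
∂L/∂y = 81y.
∂L/∂y' = y'.
The Euler-Lagrange equation d/dx(∂L/∂y') − ∂L/∂y = 0 becomes:
    y'' - 81 y = 0
General solution: y(x) = A e^(9x) + B e^(-9x), where A and B are arbitrary constants fixed by the endpoint conditions.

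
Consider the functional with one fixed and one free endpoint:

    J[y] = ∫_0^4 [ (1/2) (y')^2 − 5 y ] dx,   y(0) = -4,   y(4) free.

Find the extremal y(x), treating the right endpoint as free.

The Lagrangian L = (1/2) (y')^2 − 5 y gives
    ∂L/∂y = −5,   ∂L/∂y' = y'.
Euler-Lagrange: d/dx(y') − (−5) = 0, i.e. y'' + 5 = 0, so
    y(x) = −(5/2) x^2 + C1 x + C2.
Fixed left endpoint y(0) = -4 ⇒ C2 = -4.
The right endpoint x = 4 is free, so the natural (transversality) condition is ∂L/∂y' |_{x=4} = 0, i.e. y'(4) = 0.
Compute y'(x) = −5 x + C1, so y'(4) = −20 + C1 = 0 ⇒ C1 = 20.
Therefore the extremal is
    y(x) = −(5/2) x^2 + 20 x − 4.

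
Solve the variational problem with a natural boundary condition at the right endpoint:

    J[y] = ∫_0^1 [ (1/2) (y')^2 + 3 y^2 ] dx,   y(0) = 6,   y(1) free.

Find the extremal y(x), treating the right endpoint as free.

The Lagrangian L = (1/2) (y')^2 + 3 y^2 gives
    ∂L/∂y = 6 y,   ∂L/∂y' = y'.
Euler-Lagrange: y'' − 6 y = 0.
With k = sqrt(6), the general solution is
    y(x) = A cosh(sqrt(6) x) + B sinh(sqrt(6) x).
Fixed left endpoint y(0) = 6 ⇒ A = 6.
The right endpoint x = 1 is free, so the natural (transversality) condition is ∂L/∂y' |_{x=1} = 0, i.e. y'(1) = 0.
Compute y'(x) = A k sinh(k x) + B k cosh(k x), so
    y'(1) = A k sinh(k·1) + B k cosh(k·1) = 0
    ⇒ B = −A tanh(k·1) = − 6 tanh(sqrt(6)·1).
Therefore the extremal is
    y(x) = 6 cosh(sqrt(6) x) − 6 tanh(sqrt(6)·1) sinh(sqrt(6) x).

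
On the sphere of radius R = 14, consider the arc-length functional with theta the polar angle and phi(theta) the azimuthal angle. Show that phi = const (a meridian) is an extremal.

On the sphere of radius R = 14 with spherical coordinates (θ, φ), the induced metric is
    ds^2 = 196(dθ^2 + sin^2(θ) dφ^2).
Using θ as the parameter, the arc-length functional becomes
    J[φ] = ∫ 14 sqrt(1 + sin^2(θ) (dφ/dθ)^2) dθ.
So L = 14 sqrt(1 + sin^2(θ) φ'^2). Compute
    ∂L/∂φ = 0  (L has no explicit φ dependence),
    ∂L/∂φ' = 14 sin^2(θ) φ' / sqrt(1 + sin^2(θ) φ'^2).
For the candidate φ(θ) = c (constant), φ' = 0, so ∂L/∂φ' evaluated along the candidate vanishes, and ∂L/∂φ is identically zero. Hence
    d/dθ(∂L/∂φ') − ∂L/∂φ = 0
is satisfied. Therefore meridians φ = const are extremals of arc length — they are geodesics on the sphere.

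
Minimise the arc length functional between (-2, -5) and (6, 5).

Arc-length functional: J[y] = ∫ sqrt(1 + (y')^2) dx.
Lagrangian L = sqrt(1 + (y')^2) has no explicit y dependence, so ∂L/∂y = 0 and the Euler-Lagrange equation gives
    d/dx( y' / sqrt(1 + (y')^2) ) = 0  ⇒  y' / sqrt(1 + (y')^2) = const.
Hence y' is constant, so y(x) is affine.
Fitting the endpoints (-2, -5) and (6, 5):
    slope m = (5 − (-5)) / (6 − (-2)) = 5/4,
    intercept c = (-5) − m·(-2) = -5/2.
Extremal: y(x) = (5/4) x - 5/2.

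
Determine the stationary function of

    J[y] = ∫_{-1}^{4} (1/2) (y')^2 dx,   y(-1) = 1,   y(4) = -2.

The Lagrangian is L = (1/2) (y')^2.
Compute ∂L/∂y = 0, ∂L/∂y' = y'.
The Euler-Lagrange equation d/dx(∂L/∂y') − ∂L/∂y = 0 reduces to
    y'' = 0.
Its general solution is
    y(x) = A x + B,
with A, B fixed by the endpoint conditions.
Applying the endpoint conditions y(-1) = 1 and y(4) = -2: solve A·-1 + B = 1 and A·4 + B = -2. Subtracting gives A(4 − -1) = -2 − 1, so A = -3/5, and B = 1 − A·-1 = 2/5. Therefore
    y(x) = (-3/5) x + 2/5.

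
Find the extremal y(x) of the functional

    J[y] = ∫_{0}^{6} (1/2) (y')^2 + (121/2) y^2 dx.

The Lagrangian is L = (1/2) (y')^2 + (121/2) y^2.
Compute ∂L/∂y = 121y, ∂L/∂y' = y'.
The Euler-Lagrange equation d/dx(∂L/∂y') − ∂L/∂y = 0 reduces to
    y'' − 121 y = 0.
Its general solution is
    y(x) = A e^(11x) + B e^(−11x),
with A, B fixed by the endpoint conditions.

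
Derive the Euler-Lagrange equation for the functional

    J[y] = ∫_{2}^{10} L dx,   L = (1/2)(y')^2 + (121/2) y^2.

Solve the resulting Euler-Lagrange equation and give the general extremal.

The Lagrangian is L = (1/2)(y')^2 + (121/2) y^2.
∂L/∂y = 121y.
∂L/∂y' = y'.
The Euler-Lagrange equation d/dx(∂L/∂y') − ∂L/∂y = 0 becomes:
    y'' - 121 y = 0
General solution: y(x) = A e^(11x) + B e^(-11x), where A and B are arbitrary constants fixed by the endpoint conditions.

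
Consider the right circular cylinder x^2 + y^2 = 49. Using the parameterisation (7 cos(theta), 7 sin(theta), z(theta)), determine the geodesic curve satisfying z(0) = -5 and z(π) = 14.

Parameterise the cylinder of radius R = 7 as
    r(θ) = (7 cos θ, 7 sin θ, z(θ)).
The arc-length element is
    ds = sqrt(49 + (dz/dθ)^2) dθ,
so the Lagrangian is L = sqrt(49 + z'^2).
L depends on z' only, not on z or θ, so ∂L/∂z = 0 and
    ∂L/∂z' = z' / sqrt(49 + z'^2).
The Euler-Lagrange equation gives
    d/dθ( z' / sqrt(49 + z'^2) ) = 0,
so z' is constant. Integrating once:
    z(θ) = a θ + b,
a helix on the cylinder (a straight line when the cylinder is unrolled). The constants a, b are determined by the endpoint conditions.
With endpoint conditions z(0) = -5 and z(π) = 14: from z(0) = b we get b = -5, and a·π + -5 = 14 gives a = 19/π, so
    z(θ) = (19/π) θ − 5.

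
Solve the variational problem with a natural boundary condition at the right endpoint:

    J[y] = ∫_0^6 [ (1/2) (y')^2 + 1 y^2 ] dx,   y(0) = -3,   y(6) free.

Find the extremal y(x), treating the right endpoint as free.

The Lagrangian L = (1/2) (y')^2 + 1 y^2 gives
    ∂L/∂y = 2 y,   ∂L/∂y' = y'.
Euler-Lagrange: y'' − 2 y = 0.
With k = sqrt(2), the general solution is
    y(x) = A cosh(sqrt(2) x) + B sinh(sqrt(2) x).
Fixed left endpoint y(0) = -3 ⇒ A = -3.
The right endpoint x = 6 is free, so the natural (transversality) condition is ∂L/∂y' |_{x=6} = 0, i.e. y'(6) = 0.
Compute y'(x) = A k sinh(k x) + B k cosh(k x), so
    y'(6) = A k sinh(k·6) + B k cosh(k·6) = 0
    ⇒ B = −A tanh(k·6) = 3 tanh(sqrt(2)·6).
Therefore the extremal is
    y(x) = −3 cosh(sqrt(2) x) + 3 tanh(sqrt(2)·6) sinh(sqrt(2) x).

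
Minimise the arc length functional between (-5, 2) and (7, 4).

Arc-length functional: J[y] = ∫ sqrt(1 + (y')^2) dx.
Lagrangian L = sqrt(1 + (y')^2) has no explicit y dependence, so ∂L/∂y = 0 and the Euler-Lagrange equation gives
    d/dx( y' / sqrt(1 + (y')^2) ) = 0  ⇒  y' / sqrt(1 + (y')^2) = const.
Hence y' is constant, so y(x) is affine.
Fitting the endpoints (-5, 2) and (7, 4):
    slope m = (4 − 2) / (7 − (-5)) = 1/6,
    intercept c = 2 − m·(-5) = 17/6.
Extremal: y(x) = (1/6) x + 17/6.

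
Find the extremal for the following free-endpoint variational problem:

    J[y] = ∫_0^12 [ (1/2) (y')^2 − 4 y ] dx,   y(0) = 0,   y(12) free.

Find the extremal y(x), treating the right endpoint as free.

The Lagrangian L = (1/2) (y')^2 − 4 y gives
    ∂L/∂y = −4,   ∂L/∂y' = y'.
Euler-Lagrange: d/dx(y') − (−4) = 0, i.e. y'' + 4 = 0, so
    y(x) = −(4/2) x^2 + C1 x + C2.
Fixed left endpoint y(0) = 0 ⇒ C2 = 0.
The right endpoint x = 12 is free, so the natural (transversality) condition is ∂L/∂y' |_{x=12} = 0, i.e. y'(12) = 0.
Compute y'(x) = −4 x + C1, so y'(12) = −48 + C1 = 0 ⇒ C1 = 48.
Therefore the extremal is
    y(x) = −2 x^2 + 48 x.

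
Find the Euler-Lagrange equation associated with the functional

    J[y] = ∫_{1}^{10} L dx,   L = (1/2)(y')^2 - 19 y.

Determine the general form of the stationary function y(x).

The Lagrangian is L = (1/2)(y')^2 - 19 y.
∂L/∂y = -19.
∂L/∂y' = y'.
The Euler-Lagrange equation d/dx(∂L/∂y') − ∂L/∂y = 0 becomes:
    y'' + 19 = 0
General solution: y(x) = -(19/2) x^2 + A x + B, where A and B are arbitrary constants fixed by the endpoint conditions.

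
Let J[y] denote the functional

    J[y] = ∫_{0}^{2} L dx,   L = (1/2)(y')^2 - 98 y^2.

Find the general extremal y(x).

The Lagrangian is L = (1/2)(y')^2 - 98 y^2.
∂L/∂y = -196y.
∂L/∂y' = y'.
The Euler-Lagrange equation d/dx(∂L/∂y') − ∂L/∂y = 0 becomes:
    y'' + 196 y = 0
General solution: y(x) = A sin(14x) + B cos(14x), where A and B are arbitrary constants fixed by the endpoint conditions.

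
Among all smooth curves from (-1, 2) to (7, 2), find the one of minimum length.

Arc-length functional: J[y] = ∫ sqrt(1 + (y')^2) dx.
Lagrangian L = sqrt(1 + (y')^2) has no explicit y dependence, so ∂L/∂y = 0 and the Euler-Lagrange equation gives
    d/dx( y' / sqrt(1 + (y')^2) ) = 0  ⇒  y' / sqrt(1 + (y')^2) = const.
Hence y' is constant, so y(x) is affine.
Fitting the endpoints (-1, 2) and (7, 2):
    slope m = (2 − 2) / (7 − (-1)) = 0,
    intercept c = 2 − m·(-1) = 2.
Extremal: y(x) = 2.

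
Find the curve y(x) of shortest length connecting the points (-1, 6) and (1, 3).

Arc-length functional: J[y] = ∫ sqrt(1 + (y')^2) dx.
Lagrangian L = sqrt(1 + (y')^2) has no explicit y dependence, so ∂L/∂y = 0 and the Euler-Lagrange equation gives
    d/dx( y' / sqrt(1 + (y')^2) ) = 0  ⇒  y' / sqrt(1 + (y')^2) = const.
Hence y' is constant, so y(x) is affine.
Fitting the endpoints (-1, 6) and (1, 3):
    slope m = (3 − 6) / (1 − (-1)) = -3/2,
    intercept c = 6 − m·(-1) = 9/2.
Extremal: y(x) = (-3/2) x + 9/2.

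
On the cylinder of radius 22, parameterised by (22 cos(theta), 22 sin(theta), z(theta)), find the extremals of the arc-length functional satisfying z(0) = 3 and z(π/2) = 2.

Parameterise the cylinder of radius R = 22 as
    r(θ) = (22 cos θ, 22 sin θ, z(θ)).
The arc-length element is
    ds = sqrt(484 + (dz/dθ)^2) dθ,
so the Lagrangian is L = sqrt(484 + z'^2).
L depends on z' only, not on z or θ, so ∂L/∂z = 0 and
    ∂L/∂z' = z' / sqrt(484 + z'^2).
The Euler-Lagrange equation gives
    d/dθ( z' / sqrt(484 + z'^2) ) = 0,
so z' is constant. Integrating once:
    z(θ) = a θ + b,
a helix on the cylinder (a straight line when the cylinder is unrolled). The constants a, b are determined by the endpoint conditions.
With endpoint conditions z(0) = 3 and z(π/2) = 2: from z(0) = b we get b = 3, and a·π/2 + 3 = 2 gives a = -2/π, so
    z(θ) = (-2/π) θ + 3.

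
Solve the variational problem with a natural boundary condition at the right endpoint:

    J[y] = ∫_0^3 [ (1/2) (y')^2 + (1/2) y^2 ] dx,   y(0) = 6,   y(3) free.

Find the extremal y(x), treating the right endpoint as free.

The Lagrangian L = (1/2) (y')^2 + (1/2) y^2 gives
    ∂L/∂y = 1 y,   ∂L/∂y' = y'.
Euler-Lagrange: y'' − y = 0.
With k = 1, the general solution is
    y(x) = A cosh(x) + B sinh(x).
Fixed left endpoint y(0) = 6 ⇒ A = 6.
The right endpoint x = 3 is free, so the natural (transversality) condition is ∂L/∂y' |_{x=3} = 0, i.e. y'(3) = 0.
Compute y'(x) = A k sinh(k x) + B k cosh(k x), so
    y'(3) = A k sinh(k·3) + B k cosh(k·3) = 0
    ⇒ B = −A tanh(k·3) = − 6 tanh(1·3).
Therefore the extremal is
    y(x) = 6 cosh(1 x) − 6 tanh(1·3) sinh(1 x).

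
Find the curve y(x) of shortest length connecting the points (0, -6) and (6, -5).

Arc-length functional: J[y] = ∫ sqrt(1 + (y')^2) dx.
Lagrangian L = sqrt(1 + (y')^2) has no explicit y dependence, so ∂L/∂y = 0 and the Euler-Lagrange equation gives
    d/dx( y' / sqrt(1 + (y')^2) ) = 0  ⇒  y' / sqrt(1 + (y')^2) = const.
Hence y' is constant, so y(x) is affine.
Fitting the endpoints (0, -6) and (6, -5):
    slope m = ((-5) − (-6)) / (6 − 0) = 1/6,
    intercept c = (-6) − m·0 = -6.
Extremal: y(x) = (1/6) x - 6.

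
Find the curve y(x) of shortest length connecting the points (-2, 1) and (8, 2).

Arc-length functional: J[y] = ∫ sqrt(1 + (y')^2) dx.
Lagrangian L = sqrt(1 + (y')^2) has no explicit y dependence, so ∂L/∂y = 0 and the Euler-Lagrange equation gives
    d/dx( y' / sqrt(1 + (y')^2) ) = 0  ⇒  y' / sqrt(1 + (y')^2) = const.
Hence y' is constant, so y(x) is affine.
Fitting the endpoints (-2, 1) and (8, 2):
    slope m = (2 − 1) / (8 − (-2)) = 1/10,
    intercept c = 1 − m·(-2) = 6/5.
Extremal: y(x) = (1/10) x + 6/5.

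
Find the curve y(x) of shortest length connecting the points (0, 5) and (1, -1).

Arc-length functional: J[y] = ∫ sqrt(1 + (y')^2) dx.
Lagrangian L = sqrt(1 + (y')^2) has no explicit y dependence, so ∂L/∂y = 0 and the Euler-Lagrange equation gives
    d/dx( y' / sqrt(1 + (y')^2) ) = 0  ⇒  y' / sqrt(1 + (y')^2) = const.
Hence y' is constant, so y(x) is affine.
Fitting the endpoints (0, 5) and (1, -1):
    slope m = ((-1) − 5) / (1 − 0) = -6,
    intercept c = 5 − m·0 = 5.
Extremal: y(x) = -6 x + 5.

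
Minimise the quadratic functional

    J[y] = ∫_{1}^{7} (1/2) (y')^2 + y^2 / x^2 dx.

The Lagrangian is L = (1/2) (y')^2 + y^2 / x^2.
Compute ∂L/∂y = 2y/x^2, ∂L/∂y' = y'.
The Euler-Lagrange equation d/dx(∂L/∂y') − ∂L/∂y = 0 reduces to
    y'' − 2/x^2 · y = 0  (x > 0).
Its general solution is
    y(x) = A x^2 + B / x,
with A, B fixed by the endpoint conditions.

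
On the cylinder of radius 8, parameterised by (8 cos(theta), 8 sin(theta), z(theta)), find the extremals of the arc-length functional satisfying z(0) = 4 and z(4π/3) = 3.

Parameterise the cylinder of radius R = 8 as
    r(θ) = (8 cos θ, 8 sin θ, z(θ)).
The arc-length element is
    ds = sqrt(64 + (dz/dθ)^2) dθ,
so the Lagrangian is L = sqrt(64 + z'^2).
L depends on z' only, not on z or θ, so ∂L/∂z = 0 and
    ∂L/∂z' = z' / sqrt(64 + z'^2).
The Euler-Lagrange equation gives
    d/dθ( z' / sqrt(64 + z'^2) ) = 0,
so z' is constant. Integrating once:
    z(θ) = a θ + b,
a helix on the cylinder (a straight line when the cylinder is unrolled). The constants a, b are determined by the endpoint conditions.
With endpoint conditions z(0) = 4 and z(4π/3) = 3: from z(0) = b we get b = 4, and a·4π/3 + 4 = 3 gives a = -3/(4π), so
    z(θ) = (-3/(4π)) θ + 4.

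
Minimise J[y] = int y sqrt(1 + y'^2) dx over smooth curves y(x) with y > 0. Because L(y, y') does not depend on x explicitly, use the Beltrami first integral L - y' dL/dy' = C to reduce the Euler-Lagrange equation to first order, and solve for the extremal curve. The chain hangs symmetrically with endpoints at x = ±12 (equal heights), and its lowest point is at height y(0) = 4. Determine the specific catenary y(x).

The Lagrangian L(y, y') = y sqrt(1 + y'^2) has no explicit x dependence, so the Beltrami identity applies:
    L − y' ∂L/∂y' = C.
Compute ∂L/∂y' = y · y' / sqrt(1 + y'^2). Then
    L − y' ∂L/∂y'
    = y sqrt(1 + y'^2) − y · y'^2 / sqrt(1 + y'^2)
    = y (1 + y'^2 − y'^2) / sqrt(1 + y'^2)
    = y / sqrt(1 + y'^2) = C.
Squaring gives y^2 = C^2 (1 + y'^2), i.e.
    y'^2 = y^2 / C^2 − 1.
Separating variables,
    dy / sqrt(y^2 − C^2) = dx / C,
and integrating gives arccosh(y / C) = (x − a)/C, so
    y(x) = C cosh((x − a)/C),
the catenary. The constants C and a are fixed by the two endpoint conditions (and, for the hanging-chain problem, the length constraint selects C).
Now fit the given data. The endpoints x = ±12 are symmetric at equal height, so the catenary is even about its minimum: a = 0 and y(x) = C cosh(x/C). The lowest point is y(0) = C cosh(0) = C, and we are told y(0) = 4, so C = 4. Therefore
    y(x) = 4 cosh(x/4),
and at the endpoints
    y(±12) = 4 cosh(12/4).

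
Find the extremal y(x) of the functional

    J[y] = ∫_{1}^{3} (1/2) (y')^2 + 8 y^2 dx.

The Lagrangian is L = (1/2) (y')^2 + 8 y^2.
Compute ∂L/∂y = 16y, ∂L/∂y' = y'.
The Euler-Lagrange equation d/dx(∂L/∂y') − ∂L/∂y = 0 reduces to
    y'' − 16 y = 0.
Its general solution is
    y(x) = A e^(4x) + B e^(−4x),
with A, B fixed by the endpoint conditions.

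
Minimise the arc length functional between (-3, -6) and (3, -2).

Arc-length functional: J[y] = ∫ sqrt(1 + (y')^2) dx.
Lagrangian L = sqrt(1 + (y')^2) has no explicit y dependence, so ∂L/∂y = 0 and the Euler-Lagrange equation gives
    d/dx( y' / sqrt(1 + (y')^2) ) = 0  ⇒  y' / sqrt(1 + (y')^2) = const.
Hence y' is constant, so y(x) is affine.
Fitting the endpoints (-3, -6) and (3, -2):
    slope m = ((-2) − (-6)) / (3 − (-3)) = 2/3,
    intercept c = (-6) − m·(-3) = -4.
Extremal: y(x) = (2/3) x - 4.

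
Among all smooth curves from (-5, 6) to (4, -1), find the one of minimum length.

Arc-length functional: J[y] = ∫ sqrt(1 + (y')^2) dx.
Lagrangian L = sqrt(1 + (y')^2) has no explicit y dependence, so ∂L/∂y = 0 and the Euler-Lagrange equation gives
    d/dx( y' / sqrt(1 + (y')^2) ) = 0  ⇒  y' / sqrt(1 + (y')^2) = const.
Hence y' is constant, so y(x) is affine.
Fitting the endpoints (-5, 6) and (4, -1):
    slope m = ((-1) − 6) / (4 − (-5)) = -7/9,
    intercept c = 6 − m·(-5) = 19/9.
Extremal: y(x) = (-7/9) x + 19/9.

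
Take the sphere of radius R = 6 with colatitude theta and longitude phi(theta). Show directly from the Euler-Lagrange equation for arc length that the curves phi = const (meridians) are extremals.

On the sphere of radius R = 6 with spherical coordinates (θ, φ), the induced metric is
    ds^2 = 36(dθ^2 + sin^2(θ) dφ^2).
Using θ as the parameter, the arc-length functional becomes
    J[φ] = ∫ 6 sqrt(1 + sin^2(θ) (dφ/dθ)^2) dθ.
So L = 6 sqrt(1 + sin^2(θ) φ'^2). Compute
    ∂L/∂φ = 0  (L has no explicit φ dependence),
    ∂L/∂φ' = 6 sin^2(θ) φ' / sqrt(1 + sin^2(θ) φ'^2).
For the candidate φ(θ) = c (constant), φ' = 0, so ∂L/∂φ' evaluated along the candidate vanishes, and ∂L/∂φ is identically zero. Hence
    d/dθ(∂L/∂φ') − ∂L/∂φ = 0
is satisfied. Therefore meridians φ = const are extremals of arc length — they are geodesics on the sphere.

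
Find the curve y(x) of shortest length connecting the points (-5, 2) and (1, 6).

Arc-length functional: J[y] = ∫ sqrt(1 + (y')^2) dx.
Lagrangian L = sqrt(1 + (y')^2) has no explicit y dependence, so ∂L/∂y = 0 and the Euler-Lagrange equation gives
    d/dx( y' / sqrt(1 + (y')^2) ) = 0  ⇒  y' / sqrt(1 + (y')^2) = const.
Hence y' is constant, so y(x) is affine.
Fitting the endpoints (-5, 2) and (1, 6):
    slope m = (6 − 2) / (1 − (-5)) = 2/3,
    intercept c = 2 − m·(-5) = 16/3.
Extremal: y(x) = (2/3) x + 16/3.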